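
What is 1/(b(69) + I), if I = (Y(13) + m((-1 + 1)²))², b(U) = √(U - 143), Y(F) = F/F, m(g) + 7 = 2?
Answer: 8/165 - I*√74/330 ≈ 0.048485 - 0.026068*I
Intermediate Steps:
m(g) = -5 (m(g) = -7 + 2 = -5)
Y(F) = 1
b(U) = √(-143 + U)
I = 16 (I = (1 - 5)² = (-4)² = 16)
1/(b(69) + I) = 1/(√(-143 + 69) + 16) = 1/(√(-74) + 16) = 1/(I*√74 + 16) = 1/(16 + I*√74)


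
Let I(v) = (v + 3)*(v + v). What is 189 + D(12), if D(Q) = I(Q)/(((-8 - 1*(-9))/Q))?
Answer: 4509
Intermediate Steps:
I(v) = 2*v*(3 + v) (I(v) = (3 + v)*(2*v) = 2*v*(3 + v))
D(Q) = 2*Q²*(3 + Q) (D(Q) = (2*Q*(3 + Q))/(((-8 - 1*(-9))/Q)) = (2*Q*(3 + Q))/(((-8 + 9)/Q)) = (2*Q*(3 + Q))/((1/Q)) = (2*Q*(3 + Q))/(1/Q) = (2*Q*(3 + Q))*Q = 2*Q²*(3 + Q))
189 + D(12) = 189 + 2*12²*(3 + 12) = 189 + 2*144*15 = 189 + 4320 = 4509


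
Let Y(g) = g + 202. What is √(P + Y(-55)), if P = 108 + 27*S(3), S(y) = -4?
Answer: 7*√3 ≈ 12.124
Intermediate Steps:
Y(g) = 202 + g
P = 0 (P = 108 + 27*(-4) = 108 - 108 = 0)
√(P + Y(-55)) = √(0 + (202 - 55)) = √(0 + 147) = √147 = 7*√3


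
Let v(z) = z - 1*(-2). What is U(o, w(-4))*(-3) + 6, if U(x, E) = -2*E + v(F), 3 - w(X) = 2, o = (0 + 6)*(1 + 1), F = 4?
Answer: -6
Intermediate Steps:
o = 12 (o = 6*2 = 12)
v(z) = 2 + z (v(z) = z + 2 = 2 + z)
w(X) = 1 (w(X) = 3 - 1*2 = 3 - 2 = 1)
U(x, E) = 6 - 2*E (U(x, E) = -2*E + (2 + 4) = -2*E + 6 = 6 - 2*E)
U(o, w(-4))*(-3) + 6 = (6 - 2*1)*(-3) + 6 = (6 - 2)*(-3) + 6 = 4*(-3) + 6 = -12 + 6 = -6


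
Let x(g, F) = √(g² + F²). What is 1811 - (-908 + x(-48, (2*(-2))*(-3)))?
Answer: 2719 - 12*√17 ≈ 2669.5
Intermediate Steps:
x(g, F) = √(F² + g²)
1811 - (-908 + x(-48, (2*(-2))*(-3))) = 1811 - (-908 + √(((2*(-2))*(-3))² + (-48)²)) = 1811 - (-908 + √((-4*(-3))² + 2304)) = 1811 - (-908 + √(12² + 2304)) = 1811 - (-908 + √(144 + 2304)) = 1811 - (-908 + √2448) = 1811 - (-908 + 12*√17) = 1811 + (908 - 12*√17) = 2719 - 12*√17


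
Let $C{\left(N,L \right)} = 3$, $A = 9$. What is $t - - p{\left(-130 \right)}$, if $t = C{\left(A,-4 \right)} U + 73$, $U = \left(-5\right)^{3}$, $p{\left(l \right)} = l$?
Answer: $-432$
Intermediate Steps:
$U = -125$
$t = -302$ ($t = 3 \left(-125\right) + 73 = -375 + 73 = -302$)
$t - - p{\left(-130 \right)} = -302 - \left(-1\right) \left(-130\right) = -302 - 130 = -432$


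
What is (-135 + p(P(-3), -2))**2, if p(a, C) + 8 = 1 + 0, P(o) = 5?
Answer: 20164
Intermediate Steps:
p(a, C) = -7 (p(a, C) = -8 + (1 + 0) = -8 + 1 = -7)
(-135 + p(P(-3), -2))**2 = (-135 - 7)**2 = (-142)**2 = 20164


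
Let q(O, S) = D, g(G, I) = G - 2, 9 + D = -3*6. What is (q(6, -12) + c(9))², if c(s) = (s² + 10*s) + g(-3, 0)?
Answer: 19321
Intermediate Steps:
D = -27 (D = -9 - 3*6 = -9 - 18 = -27)
g(G, I) = -2 + G
q(O, S) = -27
c(s) = -5 + s² + 10*s (c(s) = (s² + 10*s) + (-2 - 3) = (s² + 10*s) - 5 = -5 + s² + 10*s)
(q(6, -12) + c(9))² = (-27 + (-5 + 9² + 10*9))² = (-27 + (-5 + 81 + 90))² = (-27 + 166)² = 139² = 19321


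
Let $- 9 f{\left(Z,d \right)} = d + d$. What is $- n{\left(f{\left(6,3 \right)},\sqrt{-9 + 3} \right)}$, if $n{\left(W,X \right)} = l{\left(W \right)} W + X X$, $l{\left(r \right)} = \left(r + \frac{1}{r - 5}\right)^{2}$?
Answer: $\frac{50516}{7803} \approx 6.4739$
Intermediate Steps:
$f{\left(Z,d \right)} = - \frac{2 d}{9}$ ($f{\left(Z,d \right)} = - \frac{d + d}{9} = - \frac{2 d}{9}$)
$l{\left(r \right)} = \left(r + \frac{1}{-5 + r}\right)^{2}$
$n{\left(W,X \right)} = X^{2} + \frac{W \left(1 + W^{2} - 5 W\right)^{2}}{\left(-5 + W\right)^{2}}$ ($n{\left(W,X \right)} = \frac{\left(1 + W^{2} - 5 W\right)^{2}}{\left(-5 + W\right)^{2}} W + X X = \frac{W \left(1 + W^{2} - 5 W\right)^{2}}{\left(-5 + W\right)^{2}} + X^{2} = X^{2} + \frac{W \left(1 + W^{2} - 5 W\right)^{2}}{\left(-5 + W\right)^{2}}$)
$- n{\left(f{\left(6,3 \right)},\sqrt{-9 + 3} \right)} = - (\left(\sqrt{-9 + 3}\right)^{2} + \frac{\left(- \frac{2}{9}\right) 3 \left(1 + \left(\left(- \frac{2}{9}\right) 3\right)^{2} - 5 \left(\left(- \frac{2}{9}\right) 3\right)\right)^{2}}{\left(-5 - \frac{2}{3}\right)^{2}}) = - (\left(\sqrt{-6}\right)^{2} - \frac{2 \left(1 + \left(- \frac{2}{3}\right)^{2} - - \frac{10}{3}\right)^{2}}{3 \left(-5 - \frac{2}{3}\right)^{2}}) = - (\left(i \sqrt{6}\right)^{2} - \frac{2 \left(1 + \frac{4}{9} + \frac{10}{3}\right)^{2}}{3 \cdot \frac{289}{9}}) = - (-6 - \frac{6 \left(\frac{43}{9}\right)^{2}}{289}) = - (-6 - \frac{6}{289} \cdot \frac{1849}{81}) = - (-6 - \frac{3698}{7803}) = \left(-1\right) \left(- \frac{50516}{7803}\right) = \frac{50516}{7803}$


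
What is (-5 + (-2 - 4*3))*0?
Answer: 0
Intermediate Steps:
(-5 + (-2 - 4*3))*0 = (-5 + (-2 - 12))*0 = (-5 - 14)*0 = -19*0 = 0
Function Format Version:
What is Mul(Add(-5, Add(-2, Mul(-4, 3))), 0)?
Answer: 0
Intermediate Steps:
Mul(Add(-5, Add(-2, Mul(-4, 3))), 0) = Mul(Add(-5, Add(-2, -12)), 0) = Mul(Add(-5, -14), 0) = Mul(-19, 0) = 0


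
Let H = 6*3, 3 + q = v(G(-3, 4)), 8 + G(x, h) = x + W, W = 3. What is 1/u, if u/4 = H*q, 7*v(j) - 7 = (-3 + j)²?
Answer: 7/7704 ≈ 0.00090862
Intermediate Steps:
G(x, h) = -5 + x (G(x, h) = -8 + (x + 3) = -8 + (3 + x) = -5 + x)
v(j) = 1 + (-3 + j)²/7
q = 107/7 (q = -3 + (1 + (-3 + (-5 - 3))²/7) = -3 + (1 + (-3 - 8)²/7) = -3 + (1 + (⅐)*(-11)²) = -3 + (1 + (⅐)*121) = -3 + (1 + 121/7) = -3 + 128/7 = 107/7 ≈ 15.286)
H = 18
u = 7704/7 (u = 4*(18*(107/7)) = 4*(1926/7) = 7704/7 ≈ 1100.6)
1/u = 1/(7704/7) = 7/7704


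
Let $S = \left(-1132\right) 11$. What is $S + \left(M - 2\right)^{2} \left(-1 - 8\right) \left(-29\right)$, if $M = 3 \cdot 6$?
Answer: $54364$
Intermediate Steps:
$M = 18$
$S = -12452$
$S + \left(M - 2\right)^{2} \left(-1 - 8\right) \left(-29\right) = -12452 + \left(18 - 2\right)^{2} \left(-1 - 8\right) \left(-29\right) = -12452 + 16^{2} \left(-9\right) \left(-29\right) = -12452 + 256 \left(-9\right) \left(-29\right) = -12452 - -66816 = -12452 + 66816 = 54364$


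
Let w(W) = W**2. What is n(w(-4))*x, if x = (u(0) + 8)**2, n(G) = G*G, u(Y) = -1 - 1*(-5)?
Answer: 36864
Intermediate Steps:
u(Y) = 4 (u(Y) = -1 + 5 = 4)
n(G) = G**2
x = 144 (x = (4 + 8)**2 = 12**2 = 144)
n(w(-4))*x = ((-4)**2)**2*144 = 16**2*144 = 256*144 = 36864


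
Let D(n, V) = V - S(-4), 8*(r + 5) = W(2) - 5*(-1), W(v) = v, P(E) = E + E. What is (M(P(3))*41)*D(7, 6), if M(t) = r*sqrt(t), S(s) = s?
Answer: -6765*sqrt(6)/4 ≈ -4142.7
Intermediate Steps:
P(E) = 2*E
r = -33/8 (r = -5 + (2 - 5*(-1))/8 = -5 + (2 + 5)/8 = -5 + (1/8)*7 = -5 + 7/8 = -33/8 ≈ -4.1250)
D(n, V) = 4 + V (D(n, V) = V - 1*(-4) = V + 4 = 4 + V)
M(t) = -33*sqrt(t)/8
(M(P(3))*41)*D(7, 6) = (-33*sqrt(6)/8*41)*(4 + 6) = (-33*sqrt(6)/8*41)*10 = -1353*sqrt(6)/8*10 = -6765*sqrt(6)/4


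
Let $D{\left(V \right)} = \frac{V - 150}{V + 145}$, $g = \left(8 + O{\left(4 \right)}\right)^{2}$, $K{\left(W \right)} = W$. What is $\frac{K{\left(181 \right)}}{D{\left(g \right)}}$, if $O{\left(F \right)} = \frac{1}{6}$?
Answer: $- \frac{1379401}{2999} \approx -459.95$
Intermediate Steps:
$O{\left(F \right)} = \frac{1}{6}$
$g = \frac{2401}{36}$ ($g = \left(8 + \frac{1}{6}\right)^{2} = \left(\frac{49}{6}\right)^{2} = \frac{2401}{36} \approx 66.694$)
$D{\left(V \right)} = \frac{-150 + V}{145 + V}$
$\frac{K{\left(181 \right)}}{D{\left(g \right)}} = \frac{181}{\frac{1}{145 + \frac{2401}{36}} \left(-150 + \frac{2401}{36}\right)} = \frac{181}{\frac{1}{\frac{7621}{36}} \left(- \frac{2999}{36}\right)} = \frac{181}{\frac{36}{7621} \left(- \frac{2999}{36}\right)} = \frac{181}{- \frac{2999}{7621}} = 181 \left(- \frac{7621}{2999}\right) = - \frac{1379401}{2999}$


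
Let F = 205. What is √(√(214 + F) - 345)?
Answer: √(-345 + √419) ≈ 18.015*I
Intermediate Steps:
√(√(214 + F) - 345) = √(√(214 + 205) - 345) = √(√419 - 345) = √(-345 + √419)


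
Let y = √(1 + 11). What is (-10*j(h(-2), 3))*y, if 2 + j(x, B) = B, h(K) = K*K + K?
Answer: -20*√3 ≈ -34.641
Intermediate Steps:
h(K) = K + K² (h(K) = K² + K = K + K²)
j(x, B) = -2 + B
y = 2*√3 (y = √12 = 2*√3 ≈ 3.4641)
(-10*j(h(-2), 3))*y = (-10*(-2 + 3))*(2*√3) = (-10*1)*(2*√3) = -20*√3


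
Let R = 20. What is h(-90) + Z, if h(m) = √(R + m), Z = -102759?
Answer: -102759 + I*√70 ≈ -1.0276e+5 + 8.3666*I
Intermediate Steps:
h(m) = √(20 + m)
h(-90) + Z = √(20 - 90) - 102759 = √(-70) - 102759 = I*√70 - 102759 = -102759 + I*√70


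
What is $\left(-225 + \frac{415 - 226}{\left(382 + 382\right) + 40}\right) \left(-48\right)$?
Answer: $\frac{722844}{67} \approx 10789.0$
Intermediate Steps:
$\left(-225 + \frac{415 - 226}{\left(382 + 382\right) + 40}\right) \left(-48\right) = \left(-225 + \frac{189}{764 + 40}\right) \left(-48\right) = \left(-225 + \frac{189}{804}\right) \left(-48\right) = \left(-225 + 189 \cdot \frac{1}{804}\right) \left(-48\right) = \left(-225 + \frac{63}{268}\right) \left(-48\right) = \left(- \frac{60237}{268}\right) \left(-48\right) = \frac{722844}{67}$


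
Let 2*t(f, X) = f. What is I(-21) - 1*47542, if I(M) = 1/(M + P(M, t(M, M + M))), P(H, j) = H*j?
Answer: -18969256/399 ≈ -47542.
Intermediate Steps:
t(f, X) = f/2
I(M) = 1/(M + M**2/2) (I(M) = 1/(M + M*(M/2)) = 1/(M + M**2/2))
I(-21) - 1*47542 = 2/(-21*(2 - 21)) - 1*47542 = 2*(-1/21)/(-19) - 47542 = 2*(-1/21)*(-1/19) - 47542 = 2/399 - 47542 = -18969256/399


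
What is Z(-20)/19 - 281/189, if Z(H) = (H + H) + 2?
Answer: -659/189 ≈ -3.4868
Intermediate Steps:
Z(H) = 2 + 2*H (Z(H) = 2*H + 2 = 2 + 2*H)
Z(-20)/19 - 281/189 = (2 + 2*(-20))/19 - 281/189 = (2 - 40)*(1/19) - 281*1/189 = -38*1/19 - 281/189 = -2 - 281/189 = -659/189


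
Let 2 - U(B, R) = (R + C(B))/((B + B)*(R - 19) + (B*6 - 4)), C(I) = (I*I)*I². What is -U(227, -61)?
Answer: -442551284/5827 ≈ -75948.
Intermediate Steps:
C(I) = I⁴ (C(I) = I²*I² = I⁴)
U(B, R) = 2 - (R + B⁴)/(-4 + 6*B + 2*B*(-19 + R)) (U(B, R) = 2 - (R + B⁴)/((B + B)*(R - 19) + (B*6 - 4)) = 2 - (R + B⁴)/((2*B)*(-19 + R) + (6*B - 4)) = 2 - (R + B⁴)/(2*B*(-19 + R) + (-4 + 6*B)) = 2 - (R + B⁴)/(-4 + 6*B + 2*B*(-19 + R)))
-U(227, -61) = -(8 - 61 + 227⁴ + 64*227 - 4*227*(-61))/(2*(2 + 16*227 - 1*227*(-61))) = -(8 - 61 + 2655237841 + 14528 + 55388)/(2*(2 + 3632 + 13847)) = -2655307704/(2*17481) = -1*442551284/5827 = -442551284/5827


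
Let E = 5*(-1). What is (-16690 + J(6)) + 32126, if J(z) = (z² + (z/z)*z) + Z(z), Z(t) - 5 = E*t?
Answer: 15453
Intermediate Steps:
E = -5
Z(t) = 5 - 5*t
J(z) = 5 + z² - 4*z (J(z) = (z² + (z/z)*z) + (5 - 5*z) = (z² + 1*z) + (5 - 5*z) = (z² + z) + (5 - 5*z) = (z + z²) + (5 - 5*z) = 5 + z² - 4*z)
(-16690 + J(6)) + 32126 = (-16690 + (5 + 6² - 4*6)) + 32126 = (-16690 + (5 + 36 - 24)) + 32126 = (-16690 + 17) + 32126 = -16673 + 32126 = 15453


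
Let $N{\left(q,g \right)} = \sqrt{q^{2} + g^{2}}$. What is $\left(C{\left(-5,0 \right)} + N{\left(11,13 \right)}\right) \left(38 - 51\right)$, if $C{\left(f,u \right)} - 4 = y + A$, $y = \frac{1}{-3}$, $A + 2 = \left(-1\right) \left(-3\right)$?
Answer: $- \frac{182}{3} - 13 \sqrt{290} \approx -282.05$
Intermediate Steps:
$A = 1$ ($A = -2 - -3 = -2 + 3 = 1$)
$y = - \frac{1}{3} \approx -0.33333$
$C{\left(f,u \right)} = \frac{14}{3}$ ($C{\left(f,u \right)} = 4 + \left(- \frac{1}{3} + 1\right) = 4 + \frac{2}{3} = \frac{14}{3}$)
$N{\left(q,g \right)} = \sqrt{g^{2} + q^{2}}$
$\left(C{\left(-5,0 \right)} + N{\left(11,13 \right)}\right) \left(38 - 51\right) = \left(\frac{14}{3} + \sqrt{13^{2} + 11^{2}}\right) \left(38 - 51\right) = \left(\frac{14}{3} + \sqrt{169 + 121}\right) \left(38 - 51\right) = \left(\frac{14}{3} + \sqrt{290}\right) \left(-13\right) = - \frac{182}{3} - 13 \sqrt{290}$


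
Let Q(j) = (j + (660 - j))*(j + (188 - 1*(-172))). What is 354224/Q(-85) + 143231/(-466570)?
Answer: 6963693259/4234122750 ≈ 1.6447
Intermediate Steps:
Q(j) = 237600 + 660*j (Q(j) = 660*(j + (188 + 172)) = 660*(j + 360) = 660*(360 + j) = 237600 + 660*j)
354224/Q(-85) + 143231/(-466570) = 354224/(237600 + 660*(-85)) + 143231/(-466570) = 354224/(237600 - 56100) + 143231*(-1/466570) = 354224/181500 - 143231/466570 = 354224*(1/181500) - 143231/466570 = 88556/45375 - 143231/466570 = 6963693259/4234122750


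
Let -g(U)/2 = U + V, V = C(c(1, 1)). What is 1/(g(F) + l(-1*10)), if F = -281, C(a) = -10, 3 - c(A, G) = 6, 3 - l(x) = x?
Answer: 1/595 ≈ 0.0016807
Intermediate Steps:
l(x) = 3 - x
c(A, G) = -3 (c(A, G) = 3 - 1*6 = 3 - 6 = -3)
V = -10
g(U) = 20 - 2*U (g(U) = -2*(U - 10) = -2*(-10 + U) = 20 - 2*U)
1/(g(F) + l(-1*10)) = 1/((20 - 2*(-281)) + (3 - (-1)*10)) = 1/((20 + 562) + (3 - 1*(-10))) = 1/(582 + (3 + 10)) = 1/(582 + 13) = 1/595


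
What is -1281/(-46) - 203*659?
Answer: -6152461/46 ≈ -1.3375e+5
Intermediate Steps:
-1281/(-46) - 203*659 = -1281*(-1/46) - 133777 = 1281/46 - 133777 = -6152461/46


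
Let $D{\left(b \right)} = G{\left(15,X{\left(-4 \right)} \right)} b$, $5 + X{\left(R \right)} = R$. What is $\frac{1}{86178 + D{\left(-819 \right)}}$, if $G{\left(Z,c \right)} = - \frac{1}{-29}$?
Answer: $\frac{29}{2498343} \approx 1.1608 \cdot 10^{-5}$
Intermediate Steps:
$X{\left(R \right)} = -5 + R$
$G{\left(Z,c \right)} = \frac{1}{29}$ ($G{\left(Z,c \right)} = \left(-1\right) \left(- \frac{1}{29}\right) = \frac{1}{29}$)
$D{\left(b \right)} = \frac{b}{29}$
$\frac{1}{86178 + D{\left(-819 \right)}} = \frac{1}{86178 + \frac{1}{29} \left(-819\right)} = \frac{1}{86178 - \frac{819}{29}} = \frac{1}{\frac{2498343}{29}} = \frac{29}{2498343}$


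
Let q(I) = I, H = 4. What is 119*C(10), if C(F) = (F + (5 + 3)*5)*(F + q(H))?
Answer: 83300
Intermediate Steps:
C(F) = (4 + F)*(40 + F) (C(F) = (F + (5 + 3)*5)*(F + 4) = (F + 8*5)*(4 + F) = (F + 40)*(4 + F) = (40 + F)*(4 + F) = (4 + F)*(40 + F))
119*C(10) = 119*(160 + 10² + 44*10) = 119*(160 + 100 + 440) = 119*700 = 83300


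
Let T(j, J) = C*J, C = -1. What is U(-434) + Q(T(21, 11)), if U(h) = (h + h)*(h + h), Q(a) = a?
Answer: 753413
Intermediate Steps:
T(j, J) = -J
U(h) = 4*h² (U(h) = (2*h)*(2*h) = 4*h²)
U(-434) + Q(T(21, 11)) = 4*(-434)² - 1*11 = 4*188356 - 11 = 753424 - 11 = 753413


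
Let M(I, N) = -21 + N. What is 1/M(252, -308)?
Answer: -1/329 ≈ -0.0030395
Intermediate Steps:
1/M(252, -308) = 1/(-21 - 308) = 1/(-329) = -1/329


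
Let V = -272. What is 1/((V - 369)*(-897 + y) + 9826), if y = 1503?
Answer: -1/378620 ≈ -2.6412e-6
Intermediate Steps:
1/((V - 369)*(-897 + y) + 9826) = 1/((-272 - 369)*(-897 + 1503) + 9826) = 1/(-641*606 + 9826) = 1/(-388446 + 9826) = 1/(-378620) = -1/378620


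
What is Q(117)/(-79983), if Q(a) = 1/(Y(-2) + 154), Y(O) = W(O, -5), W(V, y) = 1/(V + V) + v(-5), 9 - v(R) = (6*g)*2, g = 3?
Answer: -4/40551381 ≈ -9.8640e-8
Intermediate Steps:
v(R) = -27 (v(R) = 9 - 6*3*2 = 9 - 18*2 = 9 - 1*36 = 9 - 36 = -27)
W(V, y) = -27 + 1/(2*V) (W(V, y) = 1/(V + V) - 27 = 1/(2*V) - 27 = -27 + 1/(2*V))
Y(O) = -27 + 1/(2*O)
Q(a) = 4/507 (Q(a) = 1/((-27 + (½)/(-2)) + 154) = 1/((-27 + (½)*(-½)) + 154) = 1/((-27 - ¼) + 154) = 1/(-109/4 + 154) = 1/(507/4) = 4/507)
Q(117)/(-79983) = (4/507)/(-79983) = (4/507)*(-1/79983) = -4/40551381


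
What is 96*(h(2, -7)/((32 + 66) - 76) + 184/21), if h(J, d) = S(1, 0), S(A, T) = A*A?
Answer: 65104/77 ≈ 845.51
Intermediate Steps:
S(A, T) = A²
h(J, d) = 1 (h(J, d) = 1² = 1)
96*(h(2, -7)/((32 + 66) - 76) + 184/21) = 96*(1/((32 + 66) - 76) + 184/21) = 96*(1/(98 - 76) + 184*(1/21)) = 96*(1/22 + 184/21) = 96*(4069/462) = 65104/77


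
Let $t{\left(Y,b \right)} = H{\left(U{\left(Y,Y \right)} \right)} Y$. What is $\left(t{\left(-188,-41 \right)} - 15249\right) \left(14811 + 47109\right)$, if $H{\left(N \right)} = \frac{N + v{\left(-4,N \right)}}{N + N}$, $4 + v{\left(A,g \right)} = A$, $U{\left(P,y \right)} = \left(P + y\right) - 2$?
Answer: $- \frac{19953396640}{21} \approx -9.5016 \cdot 10^{8}$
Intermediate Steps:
$U{\left(P,y \right)} = -2 + P + y$
$v{\left(A,g \right)} = -4 + A$
$H{\left(N \right)} = \frac{-8 + N}{2 N}$ ($H{\left(N \right)} = \frac{N - 8}{N + N} = \frac{N - 8}{2 N} = \left(-8 + N\right) \frac{1}{2 N} = \frac{-8 + N}{2 N}$)
$t{\left(Y,b \right)} = \frac{Y \left(-10 + 2 Y\right)}{2 \left(-2 + 2 Y\right)}$ ($t{\left(Y,b \right)} = \frac{-8 + \left(-2 + Y + Y\right)}{2 \left(-2 + Y + Y\right)} Y = \frac{-8 + \left(-2 + 2 Y\right)}{2 \left(-2 + 2 Y\right)} Y = \frac{-10 + 2 Y}{2 \left(-2 + 2 Y\right)} Y = \frac{Y \left(-10 + 2 Y\right)}{2 \left(-2 + 2 Y\right)}$)
$\left(t{\left(-188,-41 \right)} - 15249\right) \left(14811 + 47109\right) = \left(\frac{1}{2} \left(-188\right) \frac{1}{-1 - 188} \left(-5 - 188\right) - 15249\right) \left(14811 + 47109\right) = \left(\frac{1}{2} \left(-188\right) \frac{1}{-189} \left(-193\right) - 15249\right) 61920 = \left(\frac{1}{2} \left(-188\right) \left(- \frac{1}{189}\right) \left(-193\right) - 15249\right) 61920 = \left(- \frac{18142}{189} - 15249\right) 61920 = \left(- \frac{2900203}{189}\right) 61920 = - \frac{19953396640}{21}$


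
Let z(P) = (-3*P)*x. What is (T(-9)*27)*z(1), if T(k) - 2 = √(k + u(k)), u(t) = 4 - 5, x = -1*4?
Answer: 648 + 324*I*√10 ≈ 648.0 + 1024.6*I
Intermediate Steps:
x = -4
u(t) = -1
z(P) = 12*P (z(P) = -3*P*(-4) = 12*P)
T(k) = 2 + √(-1 + k) (T(k) = 2 + √(k - 1) = 2 + √(-1 + k))
(T(-9)*27)*z(1) = ((2 + √(-1 - 9))*27)*(12*1) = ((2 + √(-10))*27)*12 = ((2 + I*√10)*27)*12 = (54 + 27*I*√10)*12 = 648 + 324*I*√10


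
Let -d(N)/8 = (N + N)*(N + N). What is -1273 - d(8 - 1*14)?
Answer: -121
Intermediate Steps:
d(N) = -32*N**2 (d(N) = -8*(N + N)*(N + N) = -8*2*N*2*N = -32*N**2)
-1273 - d(8 - 1*14) = -1273 - (-32)*(8 - 1*14)**2 = -1273 - (-32)*(8 - 14)**2 = -1273 - (-32)*(-6)**2 = -1273 - (-32)*36 = -1273 - 1*(-1152) = -1273 + 1152 = -121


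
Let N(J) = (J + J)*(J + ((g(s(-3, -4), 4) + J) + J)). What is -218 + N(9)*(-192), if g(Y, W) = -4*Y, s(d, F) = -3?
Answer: -135002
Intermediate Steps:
N(J) = 2*J*(12 + 3*J) (N(J) = (J + J)*(J + ((-4*(-3) + J) + J)) = (2*J)*(J + ((12 + J) + J)) = (2*J)*(J + (12 + 2*J)) = (2*J)*(12 + 3*J) = 2*J*(12 + 3*J))
-218 + N(9)*(-192) = -218 + (6*9*(4 + 9))*(-192) = -218 + (6*9*13)*(-192) = -218 + 702*(-192) = -218 - 134784 = -135002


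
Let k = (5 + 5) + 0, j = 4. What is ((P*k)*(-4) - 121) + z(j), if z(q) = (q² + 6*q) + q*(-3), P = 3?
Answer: -213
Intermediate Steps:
k = 10 (k = 10 + 0 = 10)
z(q) = q² + 3*q (z(q) = (q² + 6*q) - 3*q = q² + 3*q)
((P*k)*(-4) - 121) + z(j) = ((3*10)*(-4) - 121) + 4*(3 + 4) = (30*(-4) - 121) + 4*7 = (-120 - 121) + 28 = -241 + 28 = -213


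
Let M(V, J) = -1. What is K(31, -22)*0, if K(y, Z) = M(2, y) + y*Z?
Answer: 0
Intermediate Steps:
K(y, Z) = -1 + Z*y (K(y, Z) = -1 + y*Z = -1 + Z*y)
K(31, -22)*0 = (-1 - 22*31)*0 = (-1 - 682)*0 = -683*0 = 0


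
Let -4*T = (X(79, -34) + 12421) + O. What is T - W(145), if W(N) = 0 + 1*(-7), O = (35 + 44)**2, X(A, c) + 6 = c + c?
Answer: -4640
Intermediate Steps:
X(A, c) = -6 + 2*c (X(A, c) = -6 + (c + c) = -6 + 2*c)
O = 6241 (O = 79**2 = 6241)
W(N) = -7 (W(N) = 0 - 7 = -7)
T = -4647 (T = -(((-6 + 2*(-34)) + 12421) + 6241)/4 = -(((-6 - 68) + 12421) + 6241)/4 = -((-74 + 12421) + 6241)/4 = -(12347 + 6241)/4 = -1/4*18588 = -4647)
T - W(145) = -4647 - 1*(-7) = -4647 + 7 = -4640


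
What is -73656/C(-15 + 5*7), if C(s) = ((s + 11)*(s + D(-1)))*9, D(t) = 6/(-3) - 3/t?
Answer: -88/7 ≈ -12.571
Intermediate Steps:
D(t) = -2 - 3/t (D(t) = 6*(-1/3) - 3/t = -2 - 3/t)
C(s) = 9*(1 + s)*(11 + s) (C(s) = ((s + 11)*(s + (-2 - 3/(-1))))*9 = ((11 + s)*(s + (-2 - 3*(-1))))*9 = ((11 + s)*(s + (-2 + 3)))*9 = ((11 + s)*(s + 1))*9 = ((11 + s)*(1 + s))*9 = ((1 + s)*(11 + s))*9 = 9*(1 + s)*(11 + s))
-73656/C(-15 + 5*7) = -73656/(99 + 9*(-15 + 5*7)**2 + 108*(-15 + 5*7)) = -73656/(99 + 9*(-15 + 35)**2 + 108*(-15 + 35)) = -73656/(99 + 9*20**2 + 108*20) = -73656/(99 + 9*400 + 2160) = -73656/(99 + 3600 + 2160) = -73656/5859 = -73656*1/5859 = -88/7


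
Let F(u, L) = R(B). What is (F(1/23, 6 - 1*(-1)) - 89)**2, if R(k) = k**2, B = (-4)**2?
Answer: 27889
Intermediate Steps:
B = 16
F(u, L) = 256 (F(u, L) = 16**2 = 256)
(F(1/23, 6 - 1*(-1)) - 89)**2 = (256 - 89)**2 = 167**2 = 27889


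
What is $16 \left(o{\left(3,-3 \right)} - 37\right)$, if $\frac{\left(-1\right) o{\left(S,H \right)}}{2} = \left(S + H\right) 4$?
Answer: $-592$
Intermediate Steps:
$o{\left(S,H \right)} = - 8 H - 8 S$ ($o{\left(S,H \right)} = - 2 \left(S + H\right) 4 = - 2 \left(H + S\right) 4 = - 2 \left(4 H + 4 S\right) = - 8 H - 8 S$)
$16 \left(o{\left(3,-3 \right)} - 37\right) = 16 \left(\left(\left(-8\right) \left(-3\right) - 24\right) - 37\right) = 16 \left(\left(24 - 24\right) - 37\right) = 16 \left(0 - 37\right) = 16 \left(-37\right) = -592$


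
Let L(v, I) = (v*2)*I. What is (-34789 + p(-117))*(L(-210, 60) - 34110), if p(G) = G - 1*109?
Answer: 2076739650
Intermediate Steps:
p(G) = -109 + G (p(G) = G - 109 = -109 + G)
L(v, I) = 2*I*v (L(v, I) = (2*v)*I = 2*I*v)
(-34789 + p(-117))*(L(-210, 60) - 34110) = (-34789 + (-109 - 117))*(2*60*(-210) - 34110) = (-34789 - 226)*(-25200 - 34110) = -35015*(-59310) = 2076739650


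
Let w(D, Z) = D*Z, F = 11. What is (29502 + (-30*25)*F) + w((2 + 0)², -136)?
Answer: 20708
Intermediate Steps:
(29502 + (-30*25)*F) + w((2 + 0)², -136) = (29502 - 30*25*11) + (2 + 0)²*(-136) = (29502 - 750*11) + 2²*(-136) = (29502 - 8250) + 4*(-136) = 21252 - 544 = 20708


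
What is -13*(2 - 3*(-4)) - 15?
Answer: -197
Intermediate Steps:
-13*(2 - 3*(-4)) - 15 = -13*(2 + 12) - 15 = -13*14 - 15 = -182 - 15 = -197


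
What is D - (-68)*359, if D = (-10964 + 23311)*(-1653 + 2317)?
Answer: 8222820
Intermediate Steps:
D = 8198408 (D = 12347*664 = 8198408)
D - (-68)*359 = 8198408 - (-68)*359 = 8198408 - 1*(-24412) = 8198408 + 24412 = 8222820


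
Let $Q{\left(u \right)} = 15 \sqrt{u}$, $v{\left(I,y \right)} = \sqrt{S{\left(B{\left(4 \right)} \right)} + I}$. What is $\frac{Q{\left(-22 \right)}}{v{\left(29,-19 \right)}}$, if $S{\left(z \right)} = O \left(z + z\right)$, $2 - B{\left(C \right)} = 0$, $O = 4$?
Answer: $i \sqrt{110} \approx 10.488 i$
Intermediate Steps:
$B{\left(C \right)} = 2$ ($B{\left(C \right)} = 2 - 0 = 2 + 0 = 2$)
$S{\left(z \right)} = 8 z$ ($S{\left(z \right)} = 4 \left(z + z\right) = 4 \cdot 2 z = 8 z$)
$v{\left(I,y \right)} = \sqrt{16 + I}$ ($v{\left(I,y \right)} = \sqrt{8 \cdot 2 + I} = \sqrt{16 + I}$)
$\frac{Q{\left(-22 \right)}}{v{\left(29,-19 \right)}} = \frac{15 \sqrt{-22}}{\sqrt{16 + 29}} = \frac{15 i \sqrt{22}}{\sqrt{45}} = \frac{15 i \sqrt{22}}{3 \sqrt{5}} = 15 i \sqrt{22} \frac{\sqrt{5}}{15} = i \sqrt{110}$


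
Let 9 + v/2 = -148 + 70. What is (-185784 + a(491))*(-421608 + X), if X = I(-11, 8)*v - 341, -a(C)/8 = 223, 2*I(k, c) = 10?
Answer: 79307314192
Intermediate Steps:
I(k, c) = 5 (I(k, c) = (½)*10 = 5)
a(C) = -1784 (a(C) = -8*223 = -1784)
v = -174 (v = -18 + 2*(-148 + 70) = -18 + 2*(-78) = -18 - 156 = -174)
X = -1211 (X = 5*(-174) - 341 = -870 - 341 = -1211)
(-185784 + a(491))*(-421608 + X) = (-185784 - 1784)*(-421608 - 1211) = -187568*(-422819) = 79307314192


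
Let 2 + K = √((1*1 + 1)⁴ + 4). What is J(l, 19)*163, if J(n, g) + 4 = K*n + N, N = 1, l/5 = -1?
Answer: 1141 - 1630*√5 ≈ -2503.8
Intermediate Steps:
l = -5 (l = 5*(-1) = -5)
K = -2 + 2*√5 (K = -2 + √((1*1 + 1)⁴ + 4) = -2 + √((1 + 1)⁴ + 4) = -2 + √(2⁴ + 4) = -2 + √(16 + 4) = -2 + √20 = -2 + 2*√5 ≈ 2.4721)
J(n, g) = -3 + n*(-2 + 2*√5) (J(n, g) = -4 + ((-2 + 2*√5)*n + 1) = -4 + (n*(-2 + 2*√5) + 1) = -4 + (1 + n*(-2 + 2*√5)) = -3 + n*(-2 + 2*√5))
J(l, 19)*163 = (-3 - 2*(-5)*(1 - √5))*163 = (-3 + (10 - 10*√5))*163 = (7 - 10*√5)*163 = 1141 - 1630*√5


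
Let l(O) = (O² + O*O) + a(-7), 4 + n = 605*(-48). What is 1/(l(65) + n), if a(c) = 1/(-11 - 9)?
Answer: -20/411881 ≈ -4.8558e-5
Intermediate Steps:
a(c) = -1/20 (a(c) = 1/(-20) = -1/20)
n = -29044 (n = -4 + 605*(-48) = -4 - 29040 = -29044)
l(O) = -1/20 + 2*O² (l(O) = (O² + O*O) - 1/20 = (O² + O²) - 1/20 = 2*O² - 1/20 = -1/20 + 2*O²)
1/(l(65) + n) = 1/((-1/20 + 2*65²) - 29044) = 1/((-1/20 + 2*4225) - 29044) = 1/((-1/20 + 8450) - 29044) = 1/(168999/20 - 29044) = 1/(-411881/20) = -20/411881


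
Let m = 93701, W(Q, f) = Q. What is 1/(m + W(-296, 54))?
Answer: 1/93405 ≈ 1.0706e-5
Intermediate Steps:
1/(m + W(-296, 54)) = 1/(93701 - 296) = 1/93405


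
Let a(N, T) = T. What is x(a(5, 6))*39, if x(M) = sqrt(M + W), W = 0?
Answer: 39*sqrt(6) ≈ 95.530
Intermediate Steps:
x(M) = sqrt(M) (x(M) = sqrt(M + 0) = sqrt(M))
x(a(5, 6))*39 = sqrt(6)*39 = 39*sqrt(6)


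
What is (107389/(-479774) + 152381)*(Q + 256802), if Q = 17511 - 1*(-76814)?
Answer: 14660371313385/274 ≈ 5.3505e+10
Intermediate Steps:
Q = 94325 (Q = 17511 + 76814 = 94325)
(107389/(-479774) + 152381)*(Q + 256802) = (107389/(-479774) + 152381)*(94325 + 256802) = (107389*(-1/479774) + 152381)*351127 = (-6317/28222 + 152381)*351127 = (4300490265/28222)*351127 = 14660371313385/274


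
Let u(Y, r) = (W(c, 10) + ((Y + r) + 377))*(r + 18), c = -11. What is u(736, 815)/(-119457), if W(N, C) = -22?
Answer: -1587698/119457 ≈ -13.291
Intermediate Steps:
u(Y, r) = (18 + r)*(355 + Y + r) (u(Y, r) = (-22 + ((Y + r) + 377))*(r + 18) = (-22 + (377 + Y + r))*(18 + r) = (355 + Y + r)*(18 + r) = (18 + r)*(355 + Y + r))
u(736, 815)/(-119457) = (6390 + 815² + 18*736 + 373*815 + 736*815)/(-119457) = (6390 + 664225 + 13248 + 303995 + 599840)*(-1/119457) = 1587698*(-1/119457) = -1587698/119457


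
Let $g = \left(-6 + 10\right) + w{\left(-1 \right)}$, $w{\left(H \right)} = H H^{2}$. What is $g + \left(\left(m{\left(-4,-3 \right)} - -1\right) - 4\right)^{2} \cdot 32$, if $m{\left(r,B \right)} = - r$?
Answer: $35$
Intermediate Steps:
$w{\left(H \right)} = H^{3}$
$g = 3$ ($g = \left(-6 + 10\right) + \left(-1\right)^{3} = 4 - 1 = 3$)
$g + \left(\left(m{\left(-4,-3 \right)} - -1\right) - 4\right)^{2} \cdot 32 = 3 + \left(\left(\left(-1\right) \left(-4\right) - -1\right) - 4\right)^{2} \cdot 32 = 3 + \left(\left(4 + 1\right) - 4\right)^{2} \cdot 32 = 3 + \left(5 - 4\right)^{2} \cdot 32 = 3 + 1^{2} \cdot 32 = 3 + 1 \cdot 32 = 3 + 32 = 35$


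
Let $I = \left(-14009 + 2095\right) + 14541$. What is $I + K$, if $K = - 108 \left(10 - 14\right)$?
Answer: $3059$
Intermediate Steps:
$K = 432$ ($K = \left(-108\right) \left(-4\right) = 432$)
$I = 2627$ ($I = -11914 + 14541 = 2627$)
$I + K = 2627 + 432 = 3059$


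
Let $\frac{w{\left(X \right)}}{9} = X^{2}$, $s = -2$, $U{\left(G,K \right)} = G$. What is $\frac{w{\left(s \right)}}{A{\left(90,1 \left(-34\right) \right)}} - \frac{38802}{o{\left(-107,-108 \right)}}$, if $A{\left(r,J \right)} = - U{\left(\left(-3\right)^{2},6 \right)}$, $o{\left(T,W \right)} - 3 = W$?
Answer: $\frac{12794}{35} \approx 365.54$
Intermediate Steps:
$o{\left(T,W \right)} = 3 + W$
$A{\left(r,J \right)} = -9$ ($A{\left(r,J \right)} = - \left(-3\right)^{2} = \left(-1\right) 9 = -9$)
$w{\left(X \right)} = 9 X^{2}$
$\frac{w{\left(s \right)}}{A{\left(90,1 \left(-34\right) \right)}} - \frac{38802}{o{\left(-107,-108 \right)}} = \frac{9 \left(-2\right)^{2}}{-9} - \frac{38802}{3 - 108} = 9 \cdot 4 \left(- \frac{1}{9}\right) - \frac{38802}{-105} = 36 \left(- \frac{1}{9}\right) - - \frac{12934}{35} = -4 + \frac{12934}{35} = \frac{12794}{35}$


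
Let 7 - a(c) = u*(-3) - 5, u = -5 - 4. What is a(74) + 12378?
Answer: 12363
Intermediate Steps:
u = -9
a(c) = -15 (a(c) = 7 - (-9*(-3) - 5) = 7 - (27 - 5) = 7 - 1*22 = 7 - 22 = -15)
a(74) + 12378 = -15 + 12378 = 12363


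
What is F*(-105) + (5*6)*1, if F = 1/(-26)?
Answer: 885/26 ≈ 34.038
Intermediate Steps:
F = -1/26 ≈ -0.038462
F*(-105) + (5*6)*1 = -1/26*(-105) + (5*6)*1 = 105/26 + 30*1 = 105/26 + 30 = 885/26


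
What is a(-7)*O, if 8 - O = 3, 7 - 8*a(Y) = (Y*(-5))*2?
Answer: -315/8 ≈ -39.375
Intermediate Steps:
a(Y) = 7/8 + 5*Y/4 (a(Y) = 7/8 - Y*(-5)*2/8 = 7/8 - (-5*Y)*2/8 = 7/8 - (-5)*Y/4 = 7/8 + 5*Y/4)
O = 5 (O = 8 - 1*3 = 8 - 3 = 5)
a(-7)*O = (7/8 + (5/4)*(-7))*5 = (7/8 - 35/4)*5 = -63/8*5 = -315/8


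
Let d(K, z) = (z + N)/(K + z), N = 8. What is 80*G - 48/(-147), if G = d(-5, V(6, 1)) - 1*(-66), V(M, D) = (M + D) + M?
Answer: 269026/49 ≈ 5490.3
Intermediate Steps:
V(M, D) = D + 2*M (V(M, D) = (D + M) + M = D + 2*M)
d(K, z) = (8 + z)/(K + z) (d(K, z) = (z + 8)/(K + z) = (8 + z)/(K + z))
G = 549/8 (G = (8 + (1 + 2*6))/(-5 + (1 + 2*6)) - 1*(-66) = (8 + (1 + 12))/(-5 + (1 + 12)) + 66 = (8 + 13)/(-5 + 13) + 66 = 21/8 + 66 = 549/8 ≈ 68.625)
80*G - 48/(-147) = 80*(549/8) - 48/(-147) = 5490 - 48*(-1/147) = 5490 + 16/49 = 269026/49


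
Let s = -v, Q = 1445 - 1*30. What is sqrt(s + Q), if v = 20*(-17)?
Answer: 3*sqrt(195) ≈ 41.893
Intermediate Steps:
v = -340
Q = 1415 (Q = 1445 - 30 = 1415)
s = 340 (s = -1*(-340) = 340)
sqrt(s + Q) = sqrt(340 + 1415) = sqrt(1755) = 3*sqrt(195)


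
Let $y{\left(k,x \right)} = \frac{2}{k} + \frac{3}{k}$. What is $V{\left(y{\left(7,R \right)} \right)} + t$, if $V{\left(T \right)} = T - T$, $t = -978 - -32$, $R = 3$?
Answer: $-946$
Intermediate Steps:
$t = -946$ ($t = -978 + 32 = -946$)
$y{\left(k,x \right)} = \frac{5}{k}$
$V{\left(T \right)} = 0$
$V{\left(y{\left(7,R \right)} \right)} + t = 0 - 946 = -946$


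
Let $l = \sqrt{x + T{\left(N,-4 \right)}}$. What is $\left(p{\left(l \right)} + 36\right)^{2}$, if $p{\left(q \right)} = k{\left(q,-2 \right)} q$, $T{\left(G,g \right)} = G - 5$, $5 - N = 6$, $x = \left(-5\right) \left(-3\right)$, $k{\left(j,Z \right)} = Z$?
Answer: $900$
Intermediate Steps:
$x = 15$
$N = -1$ ($N = 5 - 6 = -1$)
$T{\left(G,g \right)} = -5 + G$
$l = 3$ ($l = \sqrt{15 - 6} = \sqrt{9} = 3$)
$p{\left(q \right)} = - 2 q$
$\left(p{\left(l \right)} + 36\right)^{2} = \left(\left(-2\right) 3 + 36\right)^{2} = \left(-6 + 36\right)^{2} = 30^{2} = 900$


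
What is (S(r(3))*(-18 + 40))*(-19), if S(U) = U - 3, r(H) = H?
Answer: 0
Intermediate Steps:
S(U) = -3 + U
(S(r(3))*(-18 + 40))*(-19) = ((-3 + 3)*(-18 + 40))*(-19) = (0*22)*(-19) = 0*(-19) = 0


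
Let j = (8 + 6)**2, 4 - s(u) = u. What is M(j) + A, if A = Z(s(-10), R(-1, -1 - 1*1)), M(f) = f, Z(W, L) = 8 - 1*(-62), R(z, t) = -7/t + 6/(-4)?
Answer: 266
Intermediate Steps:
s(u) = 4 - u
R(z, t) = -3/2 - 7/t (R(z, t) = -7/t + 6*(-1/4) = -7/t - 3/2 = -3/2 - 7/t)
j = 196 (j = 14**2 = 196)
Z(W, L) = 70 (Z(W, L) = 8 + 62 = 70)
A = 70
M(j) + A = 196 + 70 = 266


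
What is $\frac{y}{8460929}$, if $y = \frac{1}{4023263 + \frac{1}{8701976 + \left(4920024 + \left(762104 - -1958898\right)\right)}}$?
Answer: $\frac{16343002}{556324655651150804583} \approx 2.9377 \cdot 10^{-14}$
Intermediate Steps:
$y = \frac{16343002}{65752195255527}$ ($y = \frac{1}{4023263 + \frac{1}{8701976 + \left(4920024 + \left(762104 + 1958898\right)\right)}} = \frac{1}{4023263 + \frac{1}{8701976 + \left(4920024 + 2721002\right)}} = \frac{1}{4023263 + \frac{1}{8701976 + 7641026}} = \frac{1}{4023263 + \frac{1}{16343002}} = \frac{1}{\frac{65752195255527}{16343002}} = \frac{16343002}{65752195255527} \approx 2.4855 \cdot 10^{-7}$)
$\frac{y}{8460929} = \frac{16343002}{65752195255527 \cdot 8460929} = \frac{16343002}{65752195255527} \cdot \frac{1}{8460929} = \frac{16343002}{556324655651150804583}$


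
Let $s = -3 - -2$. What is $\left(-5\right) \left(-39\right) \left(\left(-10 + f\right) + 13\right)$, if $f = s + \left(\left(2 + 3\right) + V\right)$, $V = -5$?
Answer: $390$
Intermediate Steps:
$s = -1$ ($s = -3 + 2 = -1$)
$f = -1$ ($f = -1 + \left(\left(2 + 3\right) - 5\right) = -1 + \left(5 - 5\right) = -1 + 0 = -1$)
$\left(-5\right) \left(-39\right) \left(\left(-10 + f\right) + 13\right) = \left(-5\right) \left(-39\right) \left(\left(-10 - 1\right) + 13\right) = 195 \left(-11 + 13\right) = 195 \cdot 2 = 390$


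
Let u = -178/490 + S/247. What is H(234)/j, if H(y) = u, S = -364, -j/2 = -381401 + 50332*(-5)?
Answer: -8551/5893797910 ≈ -1.4508e-6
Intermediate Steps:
j = 1266122 (j = -2*(-381401 + 50332*(-5)) = -2*(-381401 - 251660) = -2*(-633061) = 1266122)
u = -8551/4655 (u = -178/490 - 364/247 = -178*1/490 - 364*1/247 = -89/245 - 28/19 = -8551/4655 ≈ -1.8370)
H(y) = -8551/4655
H(234)/j = -8551/4655/1266122 = -8551/4655*1/1266122 = -8551/5893797910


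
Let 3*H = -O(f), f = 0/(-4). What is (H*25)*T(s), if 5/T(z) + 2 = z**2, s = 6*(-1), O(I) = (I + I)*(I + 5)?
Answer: 0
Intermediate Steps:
f = 0 (f = 0*(-1/4) = 0)
O(I) = 2*I*(5 + I) (O(I) = (2*I)*(5 + I) = 2*I*(5 + I))
s = -6
T(z) = 5/(-2 + z**2)
H = 0 (H = (-2*0*(5 + 0))/3 = (-2*0*5)/3 = (-1*0)/3 = (1/3)*0 = 0)
(H*25)*T(s) = (0*25)*(5/(-2 + (-6)**2)) = 0*(5/(-2 + 36)) = 0*(5/34) = 0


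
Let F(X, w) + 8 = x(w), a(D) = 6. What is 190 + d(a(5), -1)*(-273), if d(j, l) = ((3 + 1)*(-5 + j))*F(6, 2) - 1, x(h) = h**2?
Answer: 4831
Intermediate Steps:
F(X, w) = -8 + w**2
d(j, l) = 79 - 16*j (d(j, l) = ((3 + 1)*(-5 + j))*(-8 + 2**2) - 1 = (4*(-5 + j))*(-8 + 4) - 1 = (-20 + 4*j)*(-4) - 1 = (80 - 16*j) - 1 = 79 - 16*j)
190 + d(a(5), -1)*(-273) = 190 + (79 - 16*6)*(-273) = 190 + (79 - 96)*(-273) = 190 - 17*(-273) = 190 + 4641 = 4831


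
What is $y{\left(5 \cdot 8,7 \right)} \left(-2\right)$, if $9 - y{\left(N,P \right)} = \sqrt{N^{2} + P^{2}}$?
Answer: $-18 + 2 \sqrt{1649} \approx 63.216$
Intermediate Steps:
$y{\left(N,P \right)} = 9 - \sqrt{N^{2} + P^{2}}$
$y{\left(5 \cdot 8,7 \right)} \left(-2\right) = \left(9 - \sqrt{\left(5 \cdot 8\right)^{2} + 7^{2}}\right) \left(-2\right) = \left(9 - \sqrt{40^{2} + 49}\right) \left(-2\right) = \left(9 - \sqrt{1600 + 49}\right) \left(-2\right) = \left(9 - \sqrt{1649}\right) \left(-2\right) = -18 + 2 \sqrt{1649}$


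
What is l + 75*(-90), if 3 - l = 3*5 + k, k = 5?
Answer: -6767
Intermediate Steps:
l = -17 (l = 3 - (3*5 + 5) = 3 - (15 + 5) = 3 - 1*20 = 3 - 20 = -17)
l + 75*(-90) = -17 + 75*(-90) = -17 - 6750 = -6767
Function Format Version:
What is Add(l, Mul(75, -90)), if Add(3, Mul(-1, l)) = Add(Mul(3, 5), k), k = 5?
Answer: -6767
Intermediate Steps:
l = -17 (l = Add(3, Mul(-1, Add(Mul(3, 5), 5))) = Add(3, Mul(-1, Add(15, 5))) = Add(3, Mul(-1, 20)) = Add(3, -20) = -17)
Add(l, Mul(75, -90)) = Add(-17, Mul(75, -90)) = Add(-17, -6750) = -6767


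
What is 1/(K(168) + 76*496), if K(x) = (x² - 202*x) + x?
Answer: 1/32152 ≈ 3.1102e-5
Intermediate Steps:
K(x) = x² - 201*x
1/(K(168) + 76*496) = 1/(168*(-201 + 168) + 76*496) = 1/(168*(-33) + 37696) = 1/(-5544 + 37696) = 1/32152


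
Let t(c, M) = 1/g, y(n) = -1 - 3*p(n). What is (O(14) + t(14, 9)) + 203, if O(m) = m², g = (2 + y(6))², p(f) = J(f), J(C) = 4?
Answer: 48280/121 ≈ 399.01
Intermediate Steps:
p(f) = 4
y(n) = -13 (y(n) = -1 - 3*4 = -1 - 12 = -13)
g = 121 (g = (2 - 13)² = (-11)² = 121)
t(c, M) = 1/121
(O(14) + t(14, 9)) + 203 = (14² + 1/121) + 203 = (196 + 1/121) + 203 = 23717/121 + 203 = 48280/121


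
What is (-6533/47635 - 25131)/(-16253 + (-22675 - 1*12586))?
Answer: 598560859/1226934695 ≈ 0.48785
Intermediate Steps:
(-6533/47635 - 25131)/(-16253 + (-22675 - 1*12586)) = (-6533*1/47635 - 25131)/(-16253 + (-22675 - 12586)) = (-6533/47635 - 25131)/(-16253 - 35261) = -1197121718/47635/(-51514) = -1197121718/47635*(-1/51514) = 598560859/1226934695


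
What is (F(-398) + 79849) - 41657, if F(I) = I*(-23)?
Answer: 47346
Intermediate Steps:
F(I) = -23*I
(F(-398) + 79849) - 41657 = (-23*(-398) + 79849) - 41657 = (9154 + 79849) - 41657 = 89003 - 41657 = 47346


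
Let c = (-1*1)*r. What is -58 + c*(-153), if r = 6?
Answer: 860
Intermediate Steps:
c = -6 (c = -1*1*6 = -1*6 = -6)
-58 + c*(-153) = -58 - 6*(-153) = -58 + 918 = 860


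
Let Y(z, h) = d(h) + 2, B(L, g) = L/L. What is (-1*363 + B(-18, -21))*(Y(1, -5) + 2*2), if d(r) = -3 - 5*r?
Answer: -10136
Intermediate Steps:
B(L, g) = 1
Y(z, h) = -1 - 5*h (Y(z, h) = (-3 - 5*h) + 2 = -1 - 5*h)
(-1*363 + B(-18, -21))*(Y(1, -5) + 2*2) = (-1*363 + 1)*((-1 - 5*(-5)) + 2*2) = (-363 + 1)*((-1 + 25) + 4) = -362*(24 + 4) = -362*28 = -10136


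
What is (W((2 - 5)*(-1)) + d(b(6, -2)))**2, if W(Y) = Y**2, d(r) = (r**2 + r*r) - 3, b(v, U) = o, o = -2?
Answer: 196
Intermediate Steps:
b(v, U) = -2
d(r) = -3 + 2*r**2 (d(r) = (r**2 + r**2) - 3 = 2*r**2 - 3 = -3 + 2*r**2)
(W((2 - 5)*(-1)) + d(b(6, -2)))**2 = (((2 - 5)*(-1))**2 + (-3 + 2*(-2)**2))**2 = ((-3*(-1))**2 + (-3 + 2*4))**2 = (3**2 + (-3 + 8))**2 = (9 + 5)**2 = 14**2 = 196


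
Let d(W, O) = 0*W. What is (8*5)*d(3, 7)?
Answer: 0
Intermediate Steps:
d(W, O) = 0
(8*5)*d(3, 7) = (8*5)*0 = 40*0 = 0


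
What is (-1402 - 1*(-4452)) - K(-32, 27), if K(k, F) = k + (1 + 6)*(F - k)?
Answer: 2669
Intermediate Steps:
K(k, F) = -6*k + 7*F (K(k, F) = k + 7*(F - k) = k + (-7*k + 7*F) = -6*k + 7*F)
(-1402 - 1*(-4452)) - K(-32, 27) = (-1402 - 1*(-4452)) - (-6*(-32) + 7*27) = (-1402 + 4452) - (192 + 189) = 3050 - 1*381 = 3050 - 381 = 2669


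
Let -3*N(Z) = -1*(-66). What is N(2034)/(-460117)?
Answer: 22/460117 ≈ 4.7814e-5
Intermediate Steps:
N(Z) = -22 (N(Z) = -(-1)*(-66)/3 = -⅓*66 = -22)
N(2034)/(-460117) = -22/(-460117) = -22*(-1/460117) = 22/460117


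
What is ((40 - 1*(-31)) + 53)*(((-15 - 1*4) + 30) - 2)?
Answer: 1116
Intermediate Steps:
((40 - 1*(-31)) + 53)*(((-15 - 1*4) + 30) - 2) = ((40 + 31) + 53)*(((-15 - 4) + 30) - 2) = (71 + 53)*((-19 + 30) - 2) = 124*(11 - 2) = 124*9 = 1116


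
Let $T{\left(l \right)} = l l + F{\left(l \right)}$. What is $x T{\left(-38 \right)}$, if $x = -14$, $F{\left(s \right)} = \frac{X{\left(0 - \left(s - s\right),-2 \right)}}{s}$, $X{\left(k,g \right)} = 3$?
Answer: $- \frac{384083}{19} \approx -20215.0$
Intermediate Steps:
$F{\left(s \right)} = \frac{3}{s}$
$T{\left(l \right)} = l^{2} + \frac{3}{l}$ ($T{\left(l \right)} = l l + \frac{3}{l} = l^{2} + \frac{3}{l}$)
$x T{\left(-38 \right)} = - 14 \frac{3 + \left(-38\right)^{3}}{-38} = - 14 \left(- \frac{3 - 54872}{38}\right) = - 14 \left(\left(- \frac{1}{38}\right) \left(-54869\right)\right) = \left(-14\right) \frac{54869}{38} = - \frac{384083}{19}$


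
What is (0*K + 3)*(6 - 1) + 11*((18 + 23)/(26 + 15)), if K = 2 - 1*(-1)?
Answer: 26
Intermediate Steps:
K = 3 (K = 2 + 1 = 3)
(0*K + 3)*(6 - 1) + 11*((18 + 23)/(26 + 15)) = (0*3 + 3)*(6 - 1) + 11*((18 + 23)/(26 + 15)) = (0 + 3)*5 + 11*(41/41) = 3*5 + 11*(41*(1/41)) = 15 + 11*1 = 15 + 11 = 26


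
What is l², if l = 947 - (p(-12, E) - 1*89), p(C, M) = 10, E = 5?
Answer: 1052676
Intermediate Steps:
l = 1026 (l = 947 - (10 - 1*89) = 947 - (10 - 89) = 947 - 1*(-79) = 947 + 79 = 1026)
l² = 1026² = 1052676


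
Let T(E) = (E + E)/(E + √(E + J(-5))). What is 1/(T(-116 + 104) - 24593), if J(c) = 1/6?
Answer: -22992727/565417641863 - 24*I*√426/565417641863 ≈ -4.0665e-5 - 8.7609e-10*I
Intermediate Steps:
J(c) = ⅙
T(E) = 2*E/(E + √(⅙ + E)) (T(E) = (E + E)/(E + √(E + ⅙)) = (2*E)/(E + √(⅙ + E)) = 2*E/(E + √(⅙ + E)))
1/(T(-116 + 104) - 24593) = 1/(12*(-116 + 104)/(6*(-116 + 104) + √6*√(1 + 6*(-116 + 104))) - 24593) = 1/(12*(-12)/(6*(-12) + √6*√(1 + 6*(-12))) - 24593) = 1/(12*(-12)/(-72 + √6*√(1 - 72)) - 24593) = 1/(12*(-12)/(-72 + √6*√(-71)) - 24593) = 1/(12*(-12)/(-72 + √6*(I*√71)) - 24593) = 1/(12*(-12)/(-72 + I*√426) - 24593) = 1/(-144/(-72 + I*√426) - 24593) = 1/(-24593 - 144/(-72 + I*√426))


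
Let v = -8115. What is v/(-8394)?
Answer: 2705/2798 ≈ 0.96676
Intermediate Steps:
v/(-8394) = -8115/(-8394) = -8115*(-1/8394) = 2705/2798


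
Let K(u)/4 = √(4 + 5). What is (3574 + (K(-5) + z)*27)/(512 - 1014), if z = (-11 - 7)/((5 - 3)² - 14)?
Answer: -19733/2510 ≈ -7.8618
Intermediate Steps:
z = 9/5 (z = -18/(2² - 14) = -18/(4 - 14) = -18/(-10) = -18*(-⅒) = 9/5 ≈ 1.8000)
K(u) = 12 (K(u) = 4*√(4 + 5) = 4*√9 = 4*3 = 12)
(3574 + (K(-5) + z)*27)/(512 - 1014) = (3574 + (12 + 9/5)*27)/(512 - 1014) = (3574 + (69/5)*27)/(-502) = (3574 + 1863/5)*(-1/502) = (19733/5)*(-1/502) = -19733/2510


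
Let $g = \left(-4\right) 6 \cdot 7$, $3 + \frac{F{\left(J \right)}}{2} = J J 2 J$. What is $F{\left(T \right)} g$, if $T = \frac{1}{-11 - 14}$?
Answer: $\frac{15750672}{15625} \approx 1008.0$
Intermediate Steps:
$T = - \frac{1}{25}$ ($T = \frac{1}{-25} = - \frac{1}{25} \approx -0.04$)
$F{\left(J \right)} = -6 + 4 J^{3}$ ($F{\left(J \right)} = -6 + 2 J J 2 J = -6 + 2 J 2 J J = -6 + 2 \cdot 2 J^{2} J = -6 + 2 \cdot 2 J^{3} = -6 + 4 J^{3}$)
$g = -168$ ($g = \left(-24\right) 7 = -168$)
$F{\left(T \right)} g = \left(-6 + 4 \left(- \frac{1}{25}\right)^{3}\right) \left(-168\right) = \left(-6 + 4 \left(- \frac{1}{15625}\right)\right) \left(-168\right) = \left(-6 - \frac{4}{15625}\right) \left(-168\right) = \left(- \frac{93754}{15625}\right) \left(-168\right) = \frac{15750672}{15625}$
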